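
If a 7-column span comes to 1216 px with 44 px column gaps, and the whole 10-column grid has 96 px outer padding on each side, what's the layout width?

7c + 6·44 = 1216 → 7c = 952 → c = 136 px.
Adding margins, columns and gutters: 192 + 1360 + 396 = 1948 px.

1948 px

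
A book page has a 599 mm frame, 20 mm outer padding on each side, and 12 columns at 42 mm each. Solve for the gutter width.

5 mm

Inside the margins: 599 − 40 = 559 mm.
12 columns take 12·42 = 504 mm; remaining 55 splits into 11 gutters.
g = 55 / 11 = 5 mm.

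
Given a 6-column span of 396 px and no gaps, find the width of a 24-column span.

1584 px

396 / 6 = 66 px per column.
24-column span = 24·66 = 1584 px.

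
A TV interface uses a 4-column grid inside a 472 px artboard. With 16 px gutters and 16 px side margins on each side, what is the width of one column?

Subtract both margins: 472 − 2·16 = 440 px.
4c + 3·16 = 440 → 4c = 392 → c = 98 px.

98 px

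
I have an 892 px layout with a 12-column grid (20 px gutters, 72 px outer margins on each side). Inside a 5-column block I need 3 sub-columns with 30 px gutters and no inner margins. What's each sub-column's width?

80 px

Take off 144 px of margins, leaving 748 px.
Subtracting 11 gutters of 20 leaves 528 for 12 columns, so c = 44 px.
5 columns plus 4 gutters: 220 + 80 = 300 px.
3 columns + 2 gutters: 3d + 2·30 = 300.
3d = 300 − 60 = 240, so d = 80 px.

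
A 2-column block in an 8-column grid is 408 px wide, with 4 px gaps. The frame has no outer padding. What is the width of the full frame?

2c + 1·4 = 408 → 2c = 404 → c = 202 px.
Summing: 1616 + 28 = 1644 px.

1644 px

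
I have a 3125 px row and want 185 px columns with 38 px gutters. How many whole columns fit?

14 columns

k columns need k·185 + (k−1)·38 = k·223 − 38.
k·223 − 38 ≤ 3125 → k ≤ 3163 / 223 ≈ 14.18, so k = 14.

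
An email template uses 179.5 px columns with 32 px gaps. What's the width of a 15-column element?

3140.5 px

15 columns plus 14 gaps: 2692.5 + 448 = 3140.5 px.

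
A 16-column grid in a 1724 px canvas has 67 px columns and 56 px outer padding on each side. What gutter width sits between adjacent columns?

Content width = 1724 − 2·56 = 1612 px.
16 columns take 16·67 = 1072 px; remaining 540 splits into 15 gutters.
g = 540 / 15 = 36 px.

36 px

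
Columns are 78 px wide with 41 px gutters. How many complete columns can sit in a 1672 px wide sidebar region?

14 columns

14 columns: 14·78 + 13·41 = 1625 px ≤ 1672.
15 columns: 1744 px > 1672. So 14.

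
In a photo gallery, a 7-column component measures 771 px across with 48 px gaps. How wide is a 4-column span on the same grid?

420 px

Subtracting 6 gaps of 48 leaves 483 for 7 columns, so c = 69 px.
4 columns plus 3 gaps: 276 + 144 = 420 px.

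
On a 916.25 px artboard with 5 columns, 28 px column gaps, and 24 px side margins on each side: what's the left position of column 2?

Content = 916.25 − 2·24 = 868.25 px.
Subtracting 4 column gaps of 28 leaves 756.25 for 5 columns, so c = 151.25 px.
Column 2 starts at margin + 1·(column + gutter) = 24 + 1·179.25 = 203.25 px.

203.25 px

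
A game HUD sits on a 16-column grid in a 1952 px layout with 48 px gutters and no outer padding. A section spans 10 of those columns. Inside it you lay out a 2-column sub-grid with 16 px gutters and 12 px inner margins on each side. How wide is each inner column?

1952 − 15·48 = 1232; ÷16 gives c = 77 px.
Span of 10: 10·77 + 9·48 = 770 + 432 = 1202 px.
Inner content = 1202 − 2·12 = 1178 px.
2d + 1·16 = 1178 → 2d = 1162 → d = 581 px.

581 px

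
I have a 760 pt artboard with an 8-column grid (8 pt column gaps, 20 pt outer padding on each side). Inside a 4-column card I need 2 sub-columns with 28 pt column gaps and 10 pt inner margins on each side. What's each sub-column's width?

Subtract both margins: 760 − 2·20 = 720 pt.
Subtracting 7 column gaps of 8 leaves 664 for 8 columns, so c = 83 pt.
Span of 4: 4·83 + 3·8 = 332 + 24 = 356 pt.
Inner content = 356 − 2·10 = 336 pt.
336 − 1·28 = 308; ÷2 gives d = 154 pt.

154 pt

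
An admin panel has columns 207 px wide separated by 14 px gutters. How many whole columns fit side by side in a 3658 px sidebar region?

k columns need k·207 + (k−1)·14 = k·221 − 14.
k·221 − 14 ≤ 3658 → k ≤ 3672 / 221 ≈ 16.62, so k = 16.

16 columns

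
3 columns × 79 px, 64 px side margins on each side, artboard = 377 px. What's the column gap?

Inside the margins: 377 − 128 = 249 px.
3·79 + 2g = 249 → 2g = 12 → g = 6 px.

6 px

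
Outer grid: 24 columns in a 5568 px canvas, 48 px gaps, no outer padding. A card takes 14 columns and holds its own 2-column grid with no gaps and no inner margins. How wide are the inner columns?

1614 px

24 columns + 23 gaps: 24c + 23·48 = 5568.
24c = 5568 − 1104 = 4464, so c = 186 px.
14 columns plus 13 gaps: 2604 + 624 = 3228 px.
2d = 3228 → d = 1614 px.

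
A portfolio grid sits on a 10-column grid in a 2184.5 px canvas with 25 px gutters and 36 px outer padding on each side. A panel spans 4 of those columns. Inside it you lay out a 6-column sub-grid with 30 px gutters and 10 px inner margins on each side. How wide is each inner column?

110 px

Subtract both margins: 2184.5 − 2·36 = 2112.5 px.
Subtracting 9 gutters of 25 leaves 1887.5 for 10 columns, so c = 188.75 px.
Span of 4: 4·188.75 + 3·25 = 755 + 75 = 830 px.
Inner content = 830 − 2·10 = 810 px.
6d + 5·30 = 810 → 6d = 660 → d = 110 px.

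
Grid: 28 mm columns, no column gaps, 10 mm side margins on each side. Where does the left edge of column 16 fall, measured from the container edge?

Before column 16: the margin + 15 columns + 15 column gaps.
Offset = 10 + 15·(28 + 0) = 10 + 420 = 430 mm.

430 mm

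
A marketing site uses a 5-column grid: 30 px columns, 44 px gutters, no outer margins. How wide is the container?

Total width: 5·30 + 4·44 = 326 px.

326 px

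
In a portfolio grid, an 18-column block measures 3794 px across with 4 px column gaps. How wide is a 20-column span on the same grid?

4216 px

18c + 17·4 = 3794 → 18c = 3726 → c = 207 px.
Span of 20: 20·207 + 19·4 = 4140 + 76 = 4216 px.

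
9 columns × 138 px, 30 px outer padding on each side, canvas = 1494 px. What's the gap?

Content width = 1494 − 2·30 = 1434 px.
9 columns take 9·138 = 1242 px; remaining 192 splits into 8 gaps.
g = 192 / 8 = 24 px.

24 px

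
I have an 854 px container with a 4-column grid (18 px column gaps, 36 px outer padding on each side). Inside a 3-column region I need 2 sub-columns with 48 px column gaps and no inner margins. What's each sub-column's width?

Outer content = 854 − 2·36 = 782 px.
4 columns + 3 column gaps: 4c + 3·18 = 782.
4c = 782 − 54 = 728, so c = 182 px.
3-column span = 3·182 + 2·18 = 582 px.
2d + 1·48 = 582 → 2d = 534 → d = 267 px.

267 px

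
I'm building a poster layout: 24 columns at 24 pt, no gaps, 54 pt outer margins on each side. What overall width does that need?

Summing: 108 + 576 = 684 pt.

684 pt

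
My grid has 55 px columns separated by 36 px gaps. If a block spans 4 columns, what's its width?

4 columns plus 3 gaps: 220 + 108 = 328 px.

328 px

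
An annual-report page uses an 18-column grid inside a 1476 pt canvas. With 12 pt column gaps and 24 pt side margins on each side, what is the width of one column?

Subtract both margins: 1476 − 2·24 = 1428 pt.
18c + 17·12 = 1428 → 18c = 1224 → c = 68 pt.

68 pt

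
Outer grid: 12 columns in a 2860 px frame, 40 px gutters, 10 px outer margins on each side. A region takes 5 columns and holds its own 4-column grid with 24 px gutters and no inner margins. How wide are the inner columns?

Subtract both margins: 2860 − 2·10 = 2840 px.
Subtracting 11 gutters of 40 leaves 2400 for 12 columns, so c = 200 px.
5 columns plus 4 gutters: 1000 + 160 = 1160 px.
1160 − 3·24 = 1088; ÷4 gives d = 272 px.

272 px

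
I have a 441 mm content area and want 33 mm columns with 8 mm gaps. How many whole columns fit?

10 columns

Each extra column adds 33 + 8 = 41 mm.
(441 + 8) / 41 = 10.95, so 10 columns fit.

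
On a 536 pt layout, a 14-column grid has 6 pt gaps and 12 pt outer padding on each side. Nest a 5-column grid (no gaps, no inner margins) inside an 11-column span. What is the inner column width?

80.2 pt

Subtract both margins: 536 − 2·12 = 512 pt.
14c + 13·6 = 512 → 14c = 434 → c = 31 pt.
11 columns plus 10 gaps: 341 + 60 = 401 pt.
5d = 401 → d = 80.2 pt.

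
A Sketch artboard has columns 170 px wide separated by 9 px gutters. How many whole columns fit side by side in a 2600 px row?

Each extra column adds 170 + 9 = 179 px.
(2600 + 9) / 179 = 14.58, so 14 columns fit.

14 columns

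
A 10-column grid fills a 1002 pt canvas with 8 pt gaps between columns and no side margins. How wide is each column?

10 columns + 9 gaps: 10c + 9·8 = 1002.
10c = 1002 − 72 = 930, so c = 93 pt.

93 pt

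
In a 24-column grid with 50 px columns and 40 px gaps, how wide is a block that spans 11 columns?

950 px

Span of 11: 11·50 + 10·40 = 550 + 400 = 950 px.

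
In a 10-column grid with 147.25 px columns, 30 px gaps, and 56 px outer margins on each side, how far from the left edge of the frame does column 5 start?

Each column+gutter stride is 177.25 px; 4 of them past the 56 px margin is 56 + 709 = 765 px.

765 px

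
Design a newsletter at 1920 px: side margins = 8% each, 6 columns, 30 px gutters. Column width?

243.8 px

Each margin = 8% of 1920 = 153.6 px; content = 1920 − 2·153.6 = 1612.8 px.
1612.8 − 5·30 = 1462.8; ÷6 gives c = 243.8 px.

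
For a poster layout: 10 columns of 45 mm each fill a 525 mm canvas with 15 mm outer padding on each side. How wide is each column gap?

5 mm

Inside the margins: 525 − 30 = 495 mm.
Columns use 450 mm, leaving 45 mm across 9 column gaps = 5 mm each.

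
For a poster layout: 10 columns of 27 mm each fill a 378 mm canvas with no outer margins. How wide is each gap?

10·27 + 9g = 378 → 9g = 108 → g = 12 mm.

12 mm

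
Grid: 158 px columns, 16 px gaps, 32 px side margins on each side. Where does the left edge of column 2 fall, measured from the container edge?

206 px

Each column+gutter stride is 174 px; 1 of them past the 32 px margin is 32 + 174 = 206 px.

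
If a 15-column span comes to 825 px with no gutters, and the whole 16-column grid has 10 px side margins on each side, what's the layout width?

825 / 15 = 55 px per column.
Layout = 2·10 + 16·55 = 20 + 880 = 900 px.

900 px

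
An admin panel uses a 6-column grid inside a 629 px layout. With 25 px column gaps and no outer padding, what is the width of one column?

629 − 5·25 = 504; ÷6 gives c = 84 px.

84 px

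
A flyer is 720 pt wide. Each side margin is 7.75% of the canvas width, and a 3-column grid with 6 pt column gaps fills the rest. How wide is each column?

Margins: 7.75% × 720 = 55.8 pt each, so content = 720 − 111.6 = 608.4 pt.
Subtracting 2 column gaps of 6 leaves 596.4 for 3 columns, so c = 198.8 pt.

198.8 pt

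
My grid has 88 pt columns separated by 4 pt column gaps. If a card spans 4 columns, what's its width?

364 pt

4-column span = 4·88 + 3·4 = 364 pt.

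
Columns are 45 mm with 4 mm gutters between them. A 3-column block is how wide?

3-column span = 3·45 + 2·4 = 143 mm.

143 mm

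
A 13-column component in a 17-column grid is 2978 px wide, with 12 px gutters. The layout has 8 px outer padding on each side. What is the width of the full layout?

3914 px

13 columns + 12 gutters: 13c + 12·12 = 2978.
13c = 2978 − 144 = 2834, so c = 218 px.
Adding margins, columns and gutters: 16 + 3706 + 192 = 3914 px.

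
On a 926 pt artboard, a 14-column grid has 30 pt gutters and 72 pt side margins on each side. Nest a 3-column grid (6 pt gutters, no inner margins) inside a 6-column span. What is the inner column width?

Inside the margins: 926 − 144 = 782 pt.
14c + 13·30 = 782 → 14c = 392 → c = 28 pt.
6-column span = 6·28 + 5·30 = 318 pt.
Subtracting 2 gutters of 6 leaves 306 for 3 columns, so d = 102 pt.

102 pt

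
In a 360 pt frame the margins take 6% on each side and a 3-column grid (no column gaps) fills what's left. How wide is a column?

Margins: 6% × 360 = 21.6 pt each, so content = 360 − 43.2 = 316.8 pt.
316.8 / 3 = 105.6 pt per column.

105.6 pt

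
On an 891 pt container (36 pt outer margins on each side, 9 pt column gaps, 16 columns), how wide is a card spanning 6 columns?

Subtract both margins: 891 − 2·36 = 819 pt.
Subtracting 15 column gaps of 9 leaves 684 for 16 columns, so c = 42.75 pt.
Span of 6: 6·42.75 + 5·9 = 256.5 + 45 = 301.5 pt.

301.5 pt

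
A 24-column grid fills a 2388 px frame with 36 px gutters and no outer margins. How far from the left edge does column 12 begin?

1111 px

24 columns + 23 gutters: 24c + 23·36 = 2388.
24c = 2388 − 828 = 1560, so c = 65 px.
No margin, so column 12 starts at 11·(column + gutter) = 11·101 = 1111 px.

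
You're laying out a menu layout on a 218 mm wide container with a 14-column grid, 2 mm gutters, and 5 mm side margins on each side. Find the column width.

13 mm

Inside the margins: 218 − 10 = 208 mm.
208 − 13·2 = 182; ÷14 gives c = 13 mm.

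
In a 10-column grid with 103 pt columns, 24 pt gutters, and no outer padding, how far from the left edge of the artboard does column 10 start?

1143 pt

Each column+gutter stride is 127 pt; with no margin, 9 of them is 1143 pt.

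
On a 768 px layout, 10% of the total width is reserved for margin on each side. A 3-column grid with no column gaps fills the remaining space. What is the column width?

768 × (1 − 2·10%) = 768 × 80% = 614.4 px for the columns.
3c = 614.4 → c = 204.8 px.

204.8 px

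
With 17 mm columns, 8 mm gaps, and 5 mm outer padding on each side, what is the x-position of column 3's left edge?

55 mm

Before column 3: the margin + 2 columns + 2 gaps.
Offset = 5 + 2·(17 + 8) = 5 + 50 = 55 mm.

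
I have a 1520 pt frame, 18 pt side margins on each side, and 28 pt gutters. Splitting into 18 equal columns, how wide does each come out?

56 pt

Subtract both margins: 1520 − 2·18 = 1484 pt.
1484 − 17·28 = 1008; ÷18 gives c = 56 pt.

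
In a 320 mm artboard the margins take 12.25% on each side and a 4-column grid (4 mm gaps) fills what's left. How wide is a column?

57.4 mm

320 × (1 − 2·12.25%) = 320 × 75.5% = 241.6 mm for the columns.
4 columns + 3 gaps: 4c + 3·4 = 241.6.
4c = 241.6 − 12 = 229.6, so c = 57.4 mm.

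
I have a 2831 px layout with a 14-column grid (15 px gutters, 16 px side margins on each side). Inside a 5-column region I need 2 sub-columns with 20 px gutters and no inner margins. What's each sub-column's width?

485 px

Take off 32 px of margins, leaving 2799 px.
2799 − 13·15 = 2604; ÷14 gives c = 186 px.
5-column span = 5·186 + 4·15 = 990 px.
2 columns + 1 gutter: 2d + 1·20 = 990.
2d = 990 − 20 = 970, so d = 485 px.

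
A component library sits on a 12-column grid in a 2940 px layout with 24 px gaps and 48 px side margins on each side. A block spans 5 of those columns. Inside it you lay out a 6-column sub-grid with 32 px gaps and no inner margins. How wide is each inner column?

168.5 px

Outer content = 2940 − 2·48 = 2844 px.
Subtracting 11 gaps of 24 leaves 2580 for 12 columns, so c = 215 px.
5-column span = 5·215 + 4·24 = 1171 px.
Subtracting 5 gaps of 32 leaves 1011 for 6 columns, so d = 168.5 px.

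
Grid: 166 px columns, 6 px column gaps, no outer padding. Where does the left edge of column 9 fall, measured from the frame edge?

1376 px

No margin, so column 9 starts at 8·(column + gutter) = 8·172 = 1376 px.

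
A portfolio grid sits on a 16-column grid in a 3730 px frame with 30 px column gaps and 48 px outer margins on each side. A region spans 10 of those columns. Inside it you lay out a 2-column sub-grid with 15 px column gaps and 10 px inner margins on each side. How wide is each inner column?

1112.5 px

Take off 96 px of margins, leaving 3634 px.
3634 − 15·30 = 3184; ÷16 gives c = 199 px.
Span of 10: 10·199 + 9·30 = 1990 + 270 = 2260 px.
Inner content = 2260 − 2·10 = 2240 px.
2240 − 1·15 = 2225; ÷2 gives d = 1112.5 px.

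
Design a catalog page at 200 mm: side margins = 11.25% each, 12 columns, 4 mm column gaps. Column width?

9.25 mm

Each margin = 11.25% of 200 = 22.5 mm; content = 200 − 2·22.5 = 155 mm.
12c + 11·4 = 155 → 12c = 111 → c = 9.25 mm.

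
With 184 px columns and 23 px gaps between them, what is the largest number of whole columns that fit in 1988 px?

9 columns

k columns need k·184 + (k−1)·23 = k·207 − 23.
k·207 − 23 ≤ 1988 → k ≤ 2011 / 207 ≈ 9.71, so k = 9.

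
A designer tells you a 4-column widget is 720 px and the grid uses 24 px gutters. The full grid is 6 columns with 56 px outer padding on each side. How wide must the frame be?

Subtracting 3 gutters of 24 leaves 648 for 4 columns, so c = 162 px.
Adding margins, columns and gutters: 112 + 972 + 120 = 1204 px.

1204 px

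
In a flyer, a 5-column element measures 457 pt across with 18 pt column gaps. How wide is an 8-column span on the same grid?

Subtracting 4 column gaps of 18 leaves 385 for 5 columns, so c = 77 pt.
Span of 8: 8·77 + 7·18 = 616 + 126 = 742 pt.

742 pt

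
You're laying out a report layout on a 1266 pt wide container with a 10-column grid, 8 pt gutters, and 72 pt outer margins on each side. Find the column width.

Subtract both margins: 1266 − 2·72 = 1122 pt.
10c + 9·8 = 1122 → 10c = 1050 → c = 105 pt.

105 pt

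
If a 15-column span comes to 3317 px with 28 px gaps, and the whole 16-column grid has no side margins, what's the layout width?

15c + 14·28 = 3317 → 15c = 2925 → c = 195 px.
Total width: 16·195 + 15·28 = 3540 px.

3540 px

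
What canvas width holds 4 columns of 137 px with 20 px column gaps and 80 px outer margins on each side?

768 px

Adding margins, columns and gutters: 160 + 548 + 60 = 768 px.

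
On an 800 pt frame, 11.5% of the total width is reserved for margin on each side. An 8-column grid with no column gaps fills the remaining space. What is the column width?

Margins: 11.5% × 800 = 92 pt each, so content = 800 − 184 = 616 pt.
8c = 616 → c = 77 pt.

77 pt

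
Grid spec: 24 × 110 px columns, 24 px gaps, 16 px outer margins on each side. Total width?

Artboard = 2·16 + 24·110 + 23·24 = 32 + 2640 + 552 = 3224 px.

3224 px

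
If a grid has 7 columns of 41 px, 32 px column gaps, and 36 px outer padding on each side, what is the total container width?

Adding margins, columns and gutters: 72 + 287 + 192 = 551 px.

551 px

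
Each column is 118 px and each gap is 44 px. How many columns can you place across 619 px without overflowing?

4 columns

Each extra column adds 118 + 44 = 162 px.
(619 + 44) / 162 = 4.09, so 4 columns fit.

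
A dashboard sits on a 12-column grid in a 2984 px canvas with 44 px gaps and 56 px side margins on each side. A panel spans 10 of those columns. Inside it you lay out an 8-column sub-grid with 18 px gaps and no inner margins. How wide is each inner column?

Outer content = 2984 − 2·56 = 2872 px.
2872 − 11·44 = 2388; ÷12 gives c = 199 px.
10 columns plus 9 gaps: 1990 + 396 = 2386 px.
8d + 7·18 = 2386 → 8d = 2260 → d = 282.5 px.

282.5 px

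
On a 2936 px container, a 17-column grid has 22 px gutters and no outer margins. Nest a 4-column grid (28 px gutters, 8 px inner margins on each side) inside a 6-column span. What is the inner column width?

Subtracting 16 gutters of 22 leaves 2584 for 17 columns, so c = 152 px.
Span of 6: 6·152 + 5·22 = 912 + 110 = 1022 px.
Inner content = 1022 − 2·8 = 1006 px.
Subtracting 3 gutters of 28 leaves 922 for 4 columns, so d = 230.5 px.

230.5 px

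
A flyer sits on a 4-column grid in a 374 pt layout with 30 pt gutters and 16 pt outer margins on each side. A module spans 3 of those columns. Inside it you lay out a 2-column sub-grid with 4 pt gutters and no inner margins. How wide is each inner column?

122.5 pt

Subtract both margins: 374 − 2·16 = 342 pt.
4 columns + 3 gutters: 4c + 3·30 = 342.
4c = 342 − 90 = 252, so c = 63 pt.
3-column span = 3·63 + 2·30 = 249 pt.
Subtracting 1 gutter of 4 leaves 245 for 2 columns, so d = 122.5 pt.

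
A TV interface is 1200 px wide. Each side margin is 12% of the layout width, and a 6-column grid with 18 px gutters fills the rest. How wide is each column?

Each margin = 12% of 1200 = 144 px; content = 1200 − 2·144 = 912 px.
6 columns + 5 gutters: 6c + 5·18 = 912.
6c = 912 − 90 = 822, so c = 137 px.

137 px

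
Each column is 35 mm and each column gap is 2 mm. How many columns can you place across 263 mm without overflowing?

k columns need k·35 + (k−1)·2 = k·37 − 2.
k·37 − 2 ≤ 263 → k ≤ 265 / 37 ≈ 7.16, so k = 7.

7 columns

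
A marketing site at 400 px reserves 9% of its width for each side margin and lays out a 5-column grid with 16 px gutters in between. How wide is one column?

Each margin = 9% of 400 = 36 px; content = 400 − 2·36 = 328 px.
5 columns + 4 gutters: 5c + 4·16 = 328.
5c = 328 − 64 = 264, so c = 52.8 px.

52.8 px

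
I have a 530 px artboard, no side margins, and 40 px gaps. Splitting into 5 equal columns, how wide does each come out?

Subtracting 4 gaps of 40 leaves 370 for 5 columns, so c = 74 px.

74 px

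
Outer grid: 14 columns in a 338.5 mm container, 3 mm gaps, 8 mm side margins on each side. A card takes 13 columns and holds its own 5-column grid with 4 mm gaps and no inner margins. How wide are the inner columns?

56.65 mm

Inside the margins: 338.5 − 16 = 322.5 mm.
14 columns + 13 gaps: 14c + 13·3 = 322.5.
14c = 322.5 − 39 = 283.5, so c = 20.25 mm.
Span of 13: 13·20.25 + 12·3 = 263.25 + 36 = 299.25 mm.
299.25 − 4·4 = 283.25; ÷5 gives d = 56.65 mm.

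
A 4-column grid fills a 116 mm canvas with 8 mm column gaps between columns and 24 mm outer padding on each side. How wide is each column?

Take off 48 mm of margins, leaving 68 mm.
68 − 3·8 = 44; ÷4 gives c = 11 mm.

11 mm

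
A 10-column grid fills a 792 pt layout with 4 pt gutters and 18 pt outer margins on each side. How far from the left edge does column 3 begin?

170 pt

Content = 792 − 2·18 = 756 pt.
10 columns + 9 gutters: 10c + 9·4 = 756.
10c = 756 − 36 = 720, so c = 72 pt.
Column 3 starts at margin + 2·(column + gutter) = 18 + 2·76 = 170 pt.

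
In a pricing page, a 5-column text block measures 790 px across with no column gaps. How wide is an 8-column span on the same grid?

1264 px

790 / 5 = 158 px per column.
With no column gaps, 8 columns span 8·158 = 1264 px.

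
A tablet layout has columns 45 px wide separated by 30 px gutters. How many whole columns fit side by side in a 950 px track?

Each extra column adds 45 + 30 = 75 px.
(950 + 30) / 75 = 13.07, so 13 columns fit.

13 columns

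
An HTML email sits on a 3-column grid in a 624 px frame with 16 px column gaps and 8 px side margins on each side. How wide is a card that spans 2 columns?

Take off 16 px of margins, leaving 608 px.
3c + 2·16 = 608 → 3c = 576 → c = 192 px.
2 columns plus 1 column gap: 384 + 16 = 400 px.

400 px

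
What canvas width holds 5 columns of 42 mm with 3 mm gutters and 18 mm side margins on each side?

258 mm

Adding margins, columns and gutters: 36 + 210 + 12 = 258 mm.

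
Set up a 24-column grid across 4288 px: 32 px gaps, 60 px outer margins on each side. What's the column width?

Subtract both margins: 4288 − 2·60 = 4168 px.
24 columns + 23 gaps: 24c + 23·32 = 4168.
24c = 4168 − 736 = 3432, so c = 143 px.

143 px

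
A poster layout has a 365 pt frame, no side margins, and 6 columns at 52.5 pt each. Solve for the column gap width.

Columns use 315 pt, leaving 50 pt across 5 column gaps = 10 pt each.

10 pt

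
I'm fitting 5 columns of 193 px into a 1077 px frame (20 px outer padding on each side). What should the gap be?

Take off 40 px of margins, leaving 1037 px.
5·193 + 4g = 1037 → 4g = 72 → g = 18 px.

18 px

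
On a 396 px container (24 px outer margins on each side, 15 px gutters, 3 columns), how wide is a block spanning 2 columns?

227 px

Take off 48 px of margins, leaving 348 px.
3c + 2·15 = 348 → 3c = 318 → c = 106 px.
Span of 2: 2·106 + 1·15 = 212 + 15 = 227 px.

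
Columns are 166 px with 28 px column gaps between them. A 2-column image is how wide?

Span of 2: 2·166 + 1·28 = 332 + 28 = 360 px.

360 px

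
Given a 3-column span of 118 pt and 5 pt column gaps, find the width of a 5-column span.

200 pt

3c + 2·5 = 118 → 3c = 108 → c = 36 pt.
5 columns plus 4 column gaps: 180 + 20 = 200 pt.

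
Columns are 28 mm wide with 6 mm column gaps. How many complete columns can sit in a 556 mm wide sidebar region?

Each extra column adds 28 + 6 = 34 mm.
(556 + 6) / 34 = 16.53, so 16 columns fit.

16 columns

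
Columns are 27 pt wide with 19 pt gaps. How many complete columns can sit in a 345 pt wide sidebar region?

Each extra column adds 27 + 19 = 46 pt.
(345 + 19) / 46 = 7.91, so 7 columns fit.

7 columns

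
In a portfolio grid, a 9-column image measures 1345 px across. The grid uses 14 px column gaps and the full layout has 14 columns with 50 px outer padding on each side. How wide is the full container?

2200 px

9c + 8·14 = 1345 → 9c = 1233 → c = 137 px.
Total width: 2·50 + 14·137 + 13·14 = 2200 px.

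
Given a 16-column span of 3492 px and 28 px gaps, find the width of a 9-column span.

1952 px

16 columns + 15 gaps: 16c + 15·28 = 3492.
16c = 3492 − 420 = 3072, so c = 192 px.
Span of 9: 9·192 + 8·28 = 1728 + 224 = 1952 px.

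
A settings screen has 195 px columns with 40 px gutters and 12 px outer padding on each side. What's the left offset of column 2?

247 px

Column 2 starts at margin + 1·(column + gutter) = 12 + 1·235 = 247 px.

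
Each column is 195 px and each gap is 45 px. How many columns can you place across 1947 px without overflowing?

8 columns

Each extra column adds 195 + 45 = 240 px.
(1947 + 45) / 240 = 8.30, so 8 columns fit.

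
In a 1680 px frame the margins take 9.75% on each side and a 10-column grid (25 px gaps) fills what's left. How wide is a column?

112.74 px

1680 × (1 − 2·9.75%) = 1680 × 80.5% = 1352.4 px for the columns.
10c + 9·25 = 1352.4 → 10c = 1127.4 → c = 112.74 px.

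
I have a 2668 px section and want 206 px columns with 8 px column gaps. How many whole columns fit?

k columns need k·206 + (k−1)·8 = k·214 − 8.
k·214 − 8 ≤ 2668 → k ≤ 2676 / 214 ≈ 12.50, so k = 12.

12 columns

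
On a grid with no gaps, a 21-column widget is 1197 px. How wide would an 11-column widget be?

627 px

21c = 1197 → c = 57 px.
11-column span = 11·57 = 627 px.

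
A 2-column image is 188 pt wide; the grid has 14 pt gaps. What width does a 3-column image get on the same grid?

289 pt

188 − 1·14 = 174; ÷2 gives c = 87 pt.
Span of 3: 3·87 + 2·14 = 261 + 28 = 289 pt.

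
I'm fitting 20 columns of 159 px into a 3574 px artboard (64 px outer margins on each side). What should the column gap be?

Subtract both margins: 3574 − 2·64 = 3446 px.
20·159 + 19g = 3446 → 19g = 266 → g = 14 px.

14 px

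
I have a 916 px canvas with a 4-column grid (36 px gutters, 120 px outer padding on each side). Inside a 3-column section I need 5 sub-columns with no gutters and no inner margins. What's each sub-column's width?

Subtract both margins: 916 − 2·120 = 676 px.
4 columns + 3 gutters: 4c + 3·36 = 676.
4c = 676 − 108 = 568, so c = 142 px.
3 columns plus 2 gutters: 426 + 72 = 498 px.
498 / 5 = 99.6 px per column.

99.6 px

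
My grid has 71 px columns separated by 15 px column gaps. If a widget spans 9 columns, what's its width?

9 columns plus 8 column gaps: 639 + 120 = 759 px.

759 px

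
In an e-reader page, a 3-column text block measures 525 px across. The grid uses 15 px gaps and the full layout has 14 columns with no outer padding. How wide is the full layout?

3c + 2·15 = 525 → 3c = 495 → c = 165 px.
Summing: 2310 + 195 = 2505 px.

2505 px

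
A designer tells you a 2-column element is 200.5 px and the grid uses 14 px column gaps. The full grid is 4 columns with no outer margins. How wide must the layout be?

200.5 − 1·14 = 186.5; ÷2 gives c = 93.25 px.
Layout = 4·93.25 + 3·14 = 373 + 42 = 415 px.

415 px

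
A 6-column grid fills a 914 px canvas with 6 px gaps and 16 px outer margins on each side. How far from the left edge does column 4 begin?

460 px

Take off 32 px of margins, leaving 882 px.
6 columns + 5 gaps: 6c + 5·6 = 882.
6c = 882 − 30 = 852, so c = 142 px.
Each column+gutter stride is 148 px; 3 of them past the 16 px margin is 16 + 444 = 460 px.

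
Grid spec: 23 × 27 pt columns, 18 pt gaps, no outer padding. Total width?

Summing: 621 + 396 = 1017 pt.

1017 pt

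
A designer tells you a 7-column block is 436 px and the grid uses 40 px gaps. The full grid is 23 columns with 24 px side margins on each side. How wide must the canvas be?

Subtracting 6 gaps of 40 leaves 196 for 7 columns, so c = 28 px.
Total width: 2·24 + 23·28 + 22·40 = 1572 px.

1572 px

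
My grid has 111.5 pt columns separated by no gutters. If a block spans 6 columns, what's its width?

669 pt

6-column span = 6·111.5 = 669 pt.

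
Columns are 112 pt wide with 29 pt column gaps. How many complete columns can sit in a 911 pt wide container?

k columns need k·112 + (k−1)·29 = k·141 − 29.
k·141 − 29 ≤ 911 → k ≤ 940 / 141 ≈ 6.67, so k = 6.

6 columns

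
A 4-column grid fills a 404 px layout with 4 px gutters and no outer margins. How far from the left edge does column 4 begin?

4c + 3·4 = 404 → 4c = 392 → c = 98 px.
Before column 4: 3 columns + 3 gutters.
Offset = 3·(98 + 4) = 3·102 = 306 px.

306 px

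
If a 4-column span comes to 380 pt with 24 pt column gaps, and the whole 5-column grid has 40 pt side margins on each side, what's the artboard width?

561 pt

380 − 3·24 = 308; ÷4 gives c = 77 pt.
Total width: 2·40 + 5·77 + 4·24 = 561 pt.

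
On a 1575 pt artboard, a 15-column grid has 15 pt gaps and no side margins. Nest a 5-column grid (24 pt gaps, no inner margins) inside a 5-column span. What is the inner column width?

83.8 pt

1575 − 14·15 = 1365; ÷15 gives c = 91 pt.
5 columns plus 4 gaps: 455 + 60 = 515 pt.
Subtracting 4 gaps of 24 leaves 419 for 5 columns, so d = 83.8 pt.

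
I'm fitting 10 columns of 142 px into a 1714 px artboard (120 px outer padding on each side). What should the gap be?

6 px

Take off 240 px of margins, leaving 1474 px.
10 columns take 10·142 = 1420 px; remaining 54 splits into 9 gaps.
g = 54 / 9 = 6 px.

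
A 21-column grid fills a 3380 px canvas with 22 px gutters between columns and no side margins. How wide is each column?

140 px

Subtracting 20 gutters of 22 leaves 2940 for 21 columns, so c = 140 px.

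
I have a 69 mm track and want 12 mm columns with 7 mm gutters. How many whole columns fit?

4 columns: 4·12 + 3·7 = 69 mm ≤ 69.
5 columns: 88 mm > 69. So 4.

4 columns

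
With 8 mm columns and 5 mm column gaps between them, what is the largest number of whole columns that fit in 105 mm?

Each extra column adds 8 + 5 = 13 mm.
(105 + 5) / 13 = 8.46, so 8 columns fit.

8 columns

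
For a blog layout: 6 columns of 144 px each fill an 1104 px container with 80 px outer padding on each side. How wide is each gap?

16 px

Subtract both margins: 1104 − 2·80 = 944 px.
Columns use 864 px, leaving 80 px across 5 gaps = 16 px each.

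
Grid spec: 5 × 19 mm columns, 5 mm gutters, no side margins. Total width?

115 mm

Total width: 5·19 + 4·5 = 115 mm.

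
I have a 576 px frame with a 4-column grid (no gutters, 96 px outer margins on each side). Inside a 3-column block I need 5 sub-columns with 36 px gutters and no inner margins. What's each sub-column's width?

28.8 px

Subtract both margins: 576 − 2·96 = 384 px.
With no gutters, each column is 384/4 = 96 px.
3-column span = 3·96 = 288 px.
288 − 4·36 = 144; ÷5 gives d = 28.8 px.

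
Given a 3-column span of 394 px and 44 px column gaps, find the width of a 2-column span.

248 px

3c + 2·44 = 394 → 3c = 306 → c = 102 px.
2 columns plus 1 column gap: 204 + 44 = 248 px.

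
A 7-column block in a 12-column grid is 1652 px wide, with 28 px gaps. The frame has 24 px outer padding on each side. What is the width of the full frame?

2900 px

Subtracting 6 gaps of 28 leaves 1484 for 7 columns, so c = 212 px.
Frame = 2·24 + 12·212 + 11·28 = 48 + 2544 + 308 = 2900 px.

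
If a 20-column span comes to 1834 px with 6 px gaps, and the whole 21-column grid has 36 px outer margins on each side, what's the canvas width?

20c + 19·6 = 1834 → 20c = 1720 → c = 86 px.
Adding margins, columns and gutters: 72 + 1806 + 120 = 1998 px.

1998 px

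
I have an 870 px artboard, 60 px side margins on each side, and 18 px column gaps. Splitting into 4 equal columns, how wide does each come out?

Subtract both margins: 870 − 2·60 = 750 px.
4 columns + 3 column gaps: 4c + 3·18 = 750.
4c = 750 − 54 = 696, so c = 174 px.

174 px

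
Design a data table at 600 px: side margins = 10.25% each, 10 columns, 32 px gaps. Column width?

18.9 px

Each margin = 10.25% of 600 = 61.5 px; content = 600 − 2·61.5 = 477 px.
10c + 9·32 = 477 → 10c = 189 → c = 18.9 px.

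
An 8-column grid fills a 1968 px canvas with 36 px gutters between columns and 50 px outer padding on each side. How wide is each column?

202 px

Content width = 1968 − 2·50 = 1868 px.
8 columns + 7 gutters: 8c + 7·36 = 1868.
8c = 1868 − 252 = 1616, so c = 202 px.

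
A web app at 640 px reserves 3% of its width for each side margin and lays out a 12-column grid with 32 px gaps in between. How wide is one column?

Each margin = 3% of 640 = 19.2 px; content = 640 − 2·19.2 = 601.6 px.
Subtracting 11 gaps of 32 leaves 249.6 for 12 columns, so c = 20.8 px.

20.8 px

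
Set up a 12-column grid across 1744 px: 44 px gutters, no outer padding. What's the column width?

105 px

12c + 11·44 = 1744 → 12c = 1260 → c = 105 px.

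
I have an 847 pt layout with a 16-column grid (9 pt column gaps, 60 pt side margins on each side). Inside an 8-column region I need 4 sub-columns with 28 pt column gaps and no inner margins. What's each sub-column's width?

68.75 pt

Subtract both margins: 847 − 2·60 = 727 pt.
16c + 15·9 = 727 → 16c = 592 → c = 37 pt.
8-column span = 8·37 + 7·9 = 359 pt.
359 − 3·28 = 275; ÷4 gives d = 68.75 pt.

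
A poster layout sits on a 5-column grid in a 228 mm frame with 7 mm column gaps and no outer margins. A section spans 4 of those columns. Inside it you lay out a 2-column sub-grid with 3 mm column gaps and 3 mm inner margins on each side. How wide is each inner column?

86 mm

Subtracting 4 column gaps of 7 leaves 200 for 5 columns, so c = 40 mm.
Span of 4: 4·40 + 3·7 = 160 + 21 = 181 mm.
Inner content = 181 − 2·3 = 175 mm.
175 − 1·3 = 172; ÷2 gives d = 86 mm.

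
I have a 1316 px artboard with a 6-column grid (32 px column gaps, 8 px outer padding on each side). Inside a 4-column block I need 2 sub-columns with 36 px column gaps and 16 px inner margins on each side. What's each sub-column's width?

Outer content = 1316 − 2·8 = 1300 px.
6c + 5·32 = 1300 → 6c = 1140 → c = 190 px.
4-column span = 4·190 + 3·32 = 856 px.
Inner content = 856 − 2·16 = 824 px.
824 − 1·36 = 788; ÷2 gives d = 394 px.

394 px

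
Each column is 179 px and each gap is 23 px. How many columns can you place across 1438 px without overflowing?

7 columns

Each extra column adds 179 + 23 = 202 px.
(1438 + 23) / 202 = 7.23, so 7 columns fit.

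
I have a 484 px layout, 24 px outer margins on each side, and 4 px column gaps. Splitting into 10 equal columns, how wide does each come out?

40 px

Inside the margins: 484 − 48 = 436 px.
Subtracting 9 column gaps of 4 leaves 400 for 10 columns, so c = 40 px.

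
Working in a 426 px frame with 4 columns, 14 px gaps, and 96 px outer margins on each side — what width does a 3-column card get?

Content width = 426 − 2·96 = 234 px.
Subtracting 3 gaps of 14 leaves 192 for 4 columns, so c = 48 px.
3 columns plus 2 gaps: 144 + 28 = 172 px.

172 px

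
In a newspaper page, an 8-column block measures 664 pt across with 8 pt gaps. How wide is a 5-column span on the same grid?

412 pt

8c + 7·8 = 664 → 8c = 608 → c = 76 pt.
5-column span = 5·76 + 4·8 = 412 pt.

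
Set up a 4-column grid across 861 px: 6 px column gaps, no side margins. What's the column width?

210.75 px

Subtracting 3 column gaps of 6 leaves 843 for 4 columns, so c = 210.75 px.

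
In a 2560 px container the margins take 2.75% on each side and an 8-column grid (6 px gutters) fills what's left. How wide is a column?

2560 × (1 − 2·2.75%) = 2560 × 94.5% = 2419.2 px for the columns.
8 columns + 7 gutters: 8c + 7·6 = 2419.2.
8c = 2419.2 − 42 = 2377.2, so c = 297.15 px.

297.15 px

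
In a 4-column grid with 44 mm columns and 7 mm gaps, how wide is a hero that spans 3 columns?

Span of 3: 3·44 + 2·7 = 132 + 14 = 146 mm.

146 mm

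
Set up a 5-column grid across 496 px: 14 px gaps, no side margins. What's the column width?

Subtracting 4 gaps of 14 leaves 440 for 5 columns, so c = 88 px.

88 px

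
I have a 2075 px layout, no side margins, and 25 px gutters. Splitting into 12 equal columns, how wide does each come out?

150 px

12 columns + 11 gutters: 12c + 11·25 = 2075.
12c = 2075 − 275 = 1800, so c = 150 px.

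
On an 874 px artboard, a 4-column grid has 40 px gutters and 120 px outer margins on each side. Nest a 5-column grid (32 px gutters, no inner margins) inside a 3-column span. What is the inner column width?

Inside the margins: 874 − 240 = 634 px.
4 columns + 3 gutters: 4c + 3·40 = 634.
4c = 634 − 120 = 514, so c = 128.5 px.
Span of 3: 3·128.5 + 2·40 = 385.5 + 80 = 465.5 px.
5d + 4·32 = 465.5 → 5d = 337.5 → d = 67.5 px.

67.5 px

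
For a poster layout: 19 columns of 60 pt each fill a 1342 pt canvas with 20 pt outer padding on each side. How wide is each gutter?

Content width = 1342 − 2·20 = 1302 pt.
19 columns take 19·60 = 1140 pt; remaining 162 splits into 18 gutters.
g = 162 / 18 = 9 pt.

9 pt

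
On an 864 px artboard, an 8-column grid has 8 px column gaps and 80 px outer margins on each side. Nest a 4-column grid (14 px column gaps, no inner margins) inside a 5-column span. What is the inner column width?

98.75 px

Outer content = 864 − 2·80 = 704 px.
8 columns + 7 column gaps: 8c + 7·8 = 704.
8c = 704 − 56 = 648, so c = 81 px.
Span of 5: 5·81 + 4·8 = 405 + 32 = 437 px.
4 columns + 3 column gaps: 4d + 3·14 = 437.
4d = 437 − 42 = 395, so d = 98.75 px.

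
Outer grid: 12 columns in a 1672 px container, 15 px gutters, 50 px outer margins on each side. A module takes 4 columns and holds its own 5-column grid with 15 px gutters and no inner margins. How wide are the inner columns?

Subtract both margins: 1672 − 2·50 = 1572 px.
12c + 11·15 = 1572 → 12c = 1407 → c = 117.25 px.
Span of 4: 4·117.25 + 3·15 = 469 + 45 = 514 px.
Subtracting 4 gutters of 15 leaves 454 for 5 columns, so d = 90.8 px.

90.8 px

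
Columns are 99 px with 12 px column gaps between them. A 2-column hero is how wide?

2 columns plus 1 column gap: 198 + 12 = 210 px.

210 px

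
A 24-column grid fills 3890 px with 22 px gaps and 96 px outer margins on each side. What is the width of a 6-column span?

Take off 192 px of margins, leaving 3698 px.
24 columns + 23 gaps: 24c + 23·22 = 3698.
24c = 3698 − 506 = 3192, so c = 133 px.
6 columns plus 5 gaps: 798 + 110 = 908 px.

908 px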